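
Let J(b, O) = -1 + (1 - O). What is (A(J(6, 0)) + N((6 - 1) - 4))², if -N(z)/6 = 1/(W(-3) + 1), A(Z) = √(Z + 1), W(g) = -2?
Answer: 49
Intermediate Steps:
J(b, O) = -O
A(Z) = √(1 + Z)
N(z) = 6 (N(z) = -6/(-2 + 1) = -6/(-1) = -6*(-1) = 6)
(A(J(6, 0)) + N((6 - 1) - 4))² = (√(1 - 1*0) + 6)² = (√(1 + 0) + 6)² = (√1 + 6)² = (1 + 6)² = 7² = 49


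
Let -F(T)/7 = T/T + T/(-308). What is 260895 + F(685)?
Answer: 11479757/44 ≈ 2.6090e+5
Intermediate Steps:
F(T) = -7 + T/44 (F(T) = -7*(T/T + T/(-308)) = -7*(1 + T*(-1/308)) = -7*(1 - T/308) = -7 + T/44)
260895 + F(685) = 260895 + (-7 + (1/44)*685) = 260895 + (-7 + 685/44) = 260895 + 377/44 = 11479757/44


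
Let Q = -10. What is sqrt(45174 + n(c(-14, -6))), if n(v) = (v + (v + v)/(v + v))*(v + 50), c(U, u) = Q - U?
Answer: 2*sqrt(11361) ≈ 213.18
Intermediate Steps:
c(U, u) = -10 - U
n(v) = (1 + v)*(50 + v) (n(v) = (v + (2*v)/((2*v)))*(50 + v) = (v + (2*v)*(1/(2*v)))*(50 + v) = (v + 1)*(50 + v) = (1 + v)*(50 + v))
sqrt(45174 + n(c(-14, -6))) = sqrt(45174 + (50 + (-10 - 1*(-14))**2 + 51*(-10 - 1*(-14)))) = sqrt(45174 + (50 + (-10 + 14)**2 + 51*(-10 + 14))) = sqrt(45174 + (50 + 4**2 + 51*4)) = sqrt(45174 + (50 + 16 + 204)) = sqrt(45174 + 270) = sqrt(45444) = 2*sqrt(11361)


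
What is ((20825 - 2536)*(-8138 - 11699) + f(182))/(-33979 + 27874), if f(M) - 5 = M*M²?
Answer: 23784688/407 ≈ 58439.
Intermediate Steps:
f(M) = 5 + M³ (f(M) = 5 + M*M² = 5 + M³)
((20825 - 2536)*(-8138 - 11699) + f(182))/(-33979 + 27874) = ((20825 - 2536)*(-8138 - 11699) + (5 + 182³))/(-33979 + 27874) = (18289*(-19837) + (5 + 6028568))/(-6105) = (-362798893 + 6028573)*(-1/6105) = -356770320*(-1/6105) = 23784688/407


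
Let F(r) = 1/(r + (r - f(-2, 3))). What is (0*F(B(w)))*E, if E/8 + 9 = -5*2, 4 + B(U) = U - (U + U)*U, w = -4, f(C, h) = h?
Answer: 0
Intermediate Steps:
B(U) = -4 + U - 2*U² (B(U) = -4 + (U - (U + U)*U) = -4 + (U - 2*U*U) = -4 + (U - 2*U²) = -4 + U - 2*U²)
E = -152 (E = -72 + 8*(-5*2) = -72 + 8*(-10) = -72 - 80 = -152)
F(r) = 1/(-3 + 2*r) (F(r) = 1/(r + (r - 1*3)) = 1/(r + (r - 3)) = 1/(r + (-3 + r)) = 1/(-3 + 2*r))
(0*F(B(w)))*E = (0/(-3 + 2*(-4 - 4 - 2*(-4)²)))*(-152) = (0/(-3 + 2*(-4 - 4 - 2*16)))*(-152) = (0/(-3 + 2*(-4 - 4 - 32)))*(-152) = (0/(-3 + 2*(-40)))*(-152) = (0/(-3 - 80))*(-152) = (0/(-83))*(-152) = (0*(-1/83))*(-152) = 0*(-152) = 0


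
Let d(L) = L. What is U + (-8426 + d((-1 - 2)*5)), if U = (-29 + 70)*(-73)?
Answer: -11434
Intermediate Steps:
U = -2993 (U = 41*(-73) = -2993)
U + (-8426 + d((-1 - 2)*5)) = -2993 + (-8426 + (-1 - 2)*5) = -2993 + (-8426 - 3*5) = -2993 + (-8426 - 15) = -2993 - 8441 = -11434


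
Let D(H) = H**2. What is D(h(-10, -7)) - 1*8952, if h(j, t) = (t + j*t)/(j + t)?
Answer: -2583159/289 ≈ -8938.3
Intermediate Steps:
h(j, t) = (t + j*t)/(j + t)
D(h(-10, -7)) - 1*8952 = (-7*(1 - 10)/(-10 - 7))**2 - 1*8952 = (-7*(-9)/(-17))**2 - 8952 = (-7*(-1/17)*(-9))**2 - 8952 = (-63/17)**2 - 8952 = 3969/289 - 8952 = -2583159/289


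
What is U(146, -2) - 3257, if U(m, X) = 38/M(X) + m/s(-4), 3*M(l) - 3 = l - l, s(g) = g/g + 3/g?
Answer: -2635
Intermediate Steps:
s(g) = 1 + 3/g
M(l) = 1 (M(l) = 1 + (l - l)/3 = 1 + (1/3)*0 = 1 + 0 = 1)
U(m, X) = 38 + 4*m (U(m, X) = 38/1 + m/(((3 - 4)/(-4))) = 38*1 + m/((-1/4*(-1))) = 38 + m/(1/4) = 38 + m*4 = 38 + 4*m)
U(146, -2) - 3257 = (38 + 4*146) - 3257 = (38 + 584) - 3257 = 622 - 3257 = -2635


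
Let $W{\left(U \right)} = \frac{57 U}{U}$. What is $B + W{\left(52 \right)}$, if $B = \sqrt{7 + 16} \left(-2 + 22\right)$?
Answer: $57 + 20 \sqrt{23} \approx 152.92$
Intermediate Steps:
$B = 20 \sqrt{23}$ ($B = \sqrt{23} \cdot 20 = 20 \sqrt{23} \approx 95.917$)
$W{\left(U \right)} = 57$
$B + W{\left(52 \right)} = 20 \sqrt{23} + 57 = 57 + 20 \sqrt{23}$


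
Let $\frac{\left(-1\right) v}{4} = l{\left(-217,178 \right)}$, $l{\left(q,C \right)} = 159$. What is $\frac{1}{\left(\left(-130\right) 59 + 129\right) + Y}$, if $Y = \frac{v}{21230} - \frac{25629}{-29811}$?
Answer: $- \frac{105481255}{795346619976} \approx -0.00013262$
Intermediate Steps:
$v = -636$ ($v = \left(-4\right) 159 = -636$)
$Y = \frac{87523979}{105481255}$ ($Y = - \frac{636}{21230} - \frac{25629}{-29811} = \left(-636\right) \frac{1}{21230} - - \frac{8543}{9937} = - \frac{318}{10615} + \frac{8543}{9937} = \frac{87523979}{105481255} \approx 0.82976$)
$\frac{1}{\left(\left(-130\right) 59 + 129\right) + Y} = \frac{1}{\left(\left(-130\right) 59 + 129\right) + \frac{87523979}{105481255}} = \frac{1}{\left(-7670 + 129\right) + \frac{87523979}{105481255}} = \frac{1}{-7541 + \frac{87523979}{105481255}} = \frac{1}{- \frac{795346619976}{105481255}} = - \frac{105481255}{795346619976}$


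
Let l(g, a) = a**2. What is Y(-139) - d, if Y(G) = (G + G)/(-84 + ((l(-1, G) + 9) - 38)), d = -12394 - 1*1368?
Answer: 132170109/9604 ≈ 13762.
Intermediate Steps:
d = -13762 (d = -12394 - 1368 = -13762)
Y(G) = 2*G/(-113 + G**2) (Y(G) = (G + G)/(-84 + ((G**2 + 9) - 38)) = (2*G)/(-84 + ((9 + G**2) - 38)) = (2*G)/(-84 + (-29 + G**2)) = (2*G)/(-113 + G**2) = 2*G/(-113 + G**2))
Y(-139) - d = 2*(-139)/(-113 + (-139)**2) - 1*(-13762) = 2*(-139)/(-113 + 19321) + 13762 = 2*(-139)/19208 + 13762 = 2*(-139)*(1/19208) + 13762 = -139/9604 + 13762 = 132170109/9604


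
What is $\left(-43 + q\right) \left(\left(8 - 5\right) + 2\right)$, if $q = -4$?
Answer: $-235$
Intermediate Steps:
$\left(-43 + q\right) \left(\left(8 - 5\right) + 2\right) = \left(-43 - 4\right) \left(\left(8 - 5\right) + 2\right) = - 47 \left(3 + 2\right) = \left(-47\right) 5 = -235$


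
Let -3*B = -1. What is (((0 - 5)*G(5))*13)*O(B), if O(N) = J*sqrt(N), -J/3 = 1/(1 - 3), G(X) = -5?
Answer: 325*sqrt(3)/2 ≈ 281.46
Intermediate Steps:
B = 1/3 (B = -1/3*(-1) = 1/3 ≈ 0.33333)
J = 3/2 (J = -3/(1 - 3) = -3/(-2) = -3*(-1/2) = 3/2 ≈ 1.5000)
O(N) = 3*sqrt(N)/2
(((0 - 5)*G(5))*13)*O(B) = (((0 - 5)*(-5))*13)*(3*sqrt(1/3)/2) = (-5*(-5)*13)*(3*(sqrt(3)/3)/2) = (25*13)*(sqrt(3)/2) = 325*(sqrt(3)/2) = 325*sqrt(3)/2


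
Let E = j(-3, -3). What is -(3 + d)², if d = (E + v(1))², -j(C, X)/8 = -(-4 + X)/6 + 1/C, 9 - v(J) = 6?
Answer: -21904/81 ≈ -270.42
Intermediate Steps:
v(J) = 3 (v(J) = 9 - 1*6 = 9 - 6 = 3)
j(C, X) = -16/3 - 8/C + 4*X/3 (j(C, X) = -8*(-(-4 + X)/6 + 1/C) = -8*((4 - X)*(⅙) + 1/C) = -8*((⅔ - X/6) + 1/C) = -8*(⅔ + 1/C - X/6) = -16/3 - 8/C + 4*X/3)
E = -20/3 (E = (4/3)*(-6 - 3*(-4 - 3))/(-3) = (4/3)*(-⅓)*(-6 - 3*(-7)) = (4/3)*(-⅓)*(-6 + 21) = (4/3)*(-⅓)*15 = -20/3 ≈ -6.6667)
d = 121/9 (d = (-20/3 + 3)² = (-11/3)² = 121/9 ≈ 13.444)
-(3 + d)² = -(3 + 121/9)² = -(148/9)² = -1*21904/81 = -21904/81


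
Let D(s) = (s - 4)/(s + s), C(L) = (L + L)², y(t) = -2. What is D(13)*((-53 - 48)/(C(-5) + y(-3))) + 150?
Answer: 381291/2548 ≈ 149.64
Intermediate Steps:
C(L) = 4*L² (C(L) = (2*L)² = 4*L²)
D(s) = (-4 + s)/(2*s) (D(s) = (-4 + s)/((2*s)) = (-4 + s)*(1/(2*s)) = (-4 + s)/(2*s))
D(13)*((-53 - 48)/(C(-5) + y(-3))) + 150 = ((½)*(-4 + 13)/13)*((-53 - 48)/(4*(-5)² - 2)) + 150 = ((½)*(1/13)*9)*(-101/(4*25 - 2)) + 150 = 9*(-101/(100 - 2))/26 + 150 = 9*(-101/98)/26 + 150 = 9*(-101*1/98)/26 + 150 = (9/26)*(-101/98) + 150 = -909/2548 + 150 = 381291/2548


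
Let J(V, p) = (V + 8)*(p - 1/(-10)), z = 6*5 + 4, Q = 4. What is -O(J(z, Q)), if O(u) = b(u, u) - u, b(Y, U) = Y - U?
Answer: 861/5 ≈ 172.20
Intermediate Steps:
z = 34 (z = 30 + 4 = 34)
J(V, p) = (8 + V)*(⅒ + p) (J(V, p) = (8 + V)*(p - 1*(-⅒)) = (8 + V)*(p + ⅒) = (8 + V)*(⅒ + p))
O(u) = -u (O(u) = (u - u) - u = 0 - u = -u)
-O(J(z, Q)) = -(-1)*(⅘ + 8*4 + (⅒)*34 + 34*4) = -(-1)*(⅘ + 32 + 17/5 + 136) = -(-1)*861/5 = -1*(-861/5) = 861/5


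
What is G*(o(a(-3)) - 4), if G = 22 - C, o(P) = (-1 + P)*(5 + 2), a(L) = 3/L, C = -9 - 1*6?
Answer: -666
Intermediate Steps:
C = -15 (C = -9 - 6 = -15)
o(P) = -7 + 7*P (o(P) = (-1 + P)*7 = -7 + 7*P)
G = 37 (G = 22 - 1*(-15) = 22 + 15 = 37)
G*(o(a(-3)) - 4) = 37*((-7 + 7*(3/(-3))) - 4) = 37*((-7 + 7*(3*(-⅓))) - 4) = 37*((-7 + 7*(-1)) - 4) = 37*((-7 - 7) - 4) = 37*(-14 - 4) = 37*(-18) = -666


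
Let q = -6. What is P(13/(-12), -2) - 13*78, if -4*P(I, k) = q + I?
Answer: -48587/48 ≈ -1012.2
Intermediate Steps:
P(I, k) = 3/2 - I/4 (P(I, k) = -(-6 + I)/4 = 3/2 - I/4)
P(13/(-12), -2) - 13*78 = (3/2 - 13/(4*(-12))) - 13*78 = (3/2 - 13*(-1)/(4*12)) - 1014 = (3/2 - ¼*(-13/12)) - 1014 = (3/2 + 13/48) - 1014 = 85/48 - 1014 = -48587/48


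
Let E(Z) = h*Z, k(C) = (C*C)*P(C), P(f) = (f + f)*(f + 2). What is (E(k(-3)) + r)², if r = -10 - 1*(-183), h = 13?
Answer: 765625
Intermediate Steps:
P(f) = 2*f*(2 + f) (P(f) = (2*f)*(2 + f) = 2*f*(2 + f))
k(C) = 2*C³*(2 + C) (k(C) = (C*C)*(2*C*(2 + C)) = C²*(2*C*(2 + C)) = 2*C³*(2 + C))
r = 173 (r = -10 + 183 = 173)
E(Z) = 13*Z
(E(k(-3)) + r)² = (13*(2*(-3)³*(2 - 3)) + 173)² = (13*(2*(-27)*(-1)) + 173)² = (13*54 + 173)² = (702 + 173)² = 875² = 765625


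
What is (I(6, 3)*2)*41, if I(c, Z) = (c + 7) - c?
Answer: 574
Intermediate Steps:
I(c, Z) = 7 (I(c, Z) = (7 + c) - c = 7)
(I(6, 3)*2)*41 = (7*2)*41 = 14*41 = 574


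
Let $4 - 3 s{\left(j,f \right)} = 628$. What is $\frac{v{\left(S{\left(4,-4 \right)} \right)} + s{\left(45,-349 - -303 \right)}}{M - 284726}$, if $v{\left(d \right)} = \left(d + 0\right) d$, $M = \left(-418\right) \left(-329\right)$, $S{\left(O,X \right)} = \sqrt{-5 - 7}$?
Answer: $\frac{55}{36801} \approx 0.0014945$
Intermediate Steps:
$s{\left(j,f \right)} = -208$ ($s{\left(j,f \right)} = \frac{4}{3} - \frac{628}{3} = -208$)
$S{\left(O,X \right)} = 2 i \sqrt{3}$ ($S{\left(O,X \right)} = \sqrt{-12} = 2 i \sqrt{3}$)
$M = 137522$
$v{\left(d \right)} = d^{2}$ ($v{\left(d \right)} = d d = d^{2}$)
$\frac{v{\left(S{\left(4,-4 \right)} \right)} + s{\left(45,-349 - -303 \right)}}{M - 284726} = \frac{\left(2 i \sqrt{3}\right)^{2} - 208}{137522 - 284726} = \frac{-12 - 208}{-147204} = \left(-220\right) \left(- \frac{1}{147204}\right) = \frac{55}{36801}$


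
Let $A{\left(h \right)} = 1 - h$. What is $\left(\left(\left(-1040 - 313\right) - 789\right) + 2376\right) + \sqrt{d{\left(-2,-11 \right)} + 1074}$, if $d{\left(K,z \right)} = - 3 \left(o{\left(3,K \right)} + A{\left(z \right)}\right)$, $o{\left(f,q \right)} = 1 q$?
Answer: $234 + 6 \sqrt{29} \approx 266.31$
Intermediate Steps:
$o{\left(f,q \right)} = q$
$d{\left(K,z \right)} = -3 - 3 K + 3 z$ ($d{\left(K,z \right)} = - 3 \left(K - \left(-1 + z\right)\right) = - 3 \left(1 + K - z\right) = -3 - 3 K + 3 z$)
$\left(\left(\left(-1040 - 313\right) - 789\right) + 2376\right) + \sqrt{d{\left(-2,-11 \right)} + 1074} = \left(\left(\left(-1040 - 313\right) - 789\right) + 2376\right) + \sqrt{\left(-3 - -6 + 3 \left(-11\right)\right) + 1074} = \left(\left(\left(-1040 - 313\right) - 789\right) + 2376\right) + \sqrt{\left(-3 + 6 - 33\right) + 1074} = \left(\left(-1353 - 789\right) + 2376\right) + \sqrt{-30 + 1074} = \left(-2142 + 2376\right) + \sqrt{1044} = 234 + 6 \sqrt{29}$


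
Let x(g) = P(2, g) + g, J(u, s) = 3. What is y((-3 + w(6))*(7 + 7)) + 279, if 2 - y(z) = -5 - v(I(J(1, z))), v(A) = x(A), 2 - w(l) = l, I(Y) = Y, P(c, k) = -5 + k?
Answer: 287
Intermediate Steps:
w(l) = 2 - l
x(g) = -5 + 2*g (x(g) = (-5 + g) + g = -5 + 2*g)
v(A) = -5 + 2*A
y(z) = 8 (y(z) = 2 - (-5 - (-5 + 2*3)) = 2 - (-5 - (-5 + 6)) = 2 - (-5 - 1*1) = 2 - (-5 - 1) = 2 - 1*(-6) = 2 + 6 = 8)
y((-3 + w(6))*(7 + 7)) + 279 = 8 + 279 = 287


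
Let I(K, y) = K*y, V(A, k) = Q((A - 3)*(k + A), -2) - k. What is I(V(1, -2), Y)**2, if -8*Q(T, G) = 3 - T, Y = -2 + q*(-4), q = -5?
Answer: 18225/16 ≈ 1139.1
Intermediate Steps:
Y = 18 (Y = -2 - 5*(-4) = -2 + 20 = 18)
Q(T, G) = -3/8 + T/8 (Q(T, G) = -(3 - T)/8 = -3/8 + T/8)
V(A, k) = -3/8 - k + (-3 + A)*(A + k)/8 (V(A, k) = (-3/8 + ((A - 3)*(k + A))/8) - k = (-3/8 + ((-3 + A)*(A + k))/8) - k = (-3/8 + (-3 + A)*(A + k)/8) - k = -3/8 - k + (-3 + A)*(A + k)/8)
I(V(1, -2), Y)**2 = ((-3/8 - 11/8*(-2) - 3/8*1 + (1/8)*1**2 + (1/8)*1*(-2))*18)**2 = ((-3/8 + 11/4 - 3/8 + (1/8)*1 - 1/4)*18)**2 = ((-3/8 + 11/4 - 3/8 + 1/8 - 1/4)*18)**2 = ((15/8)*18)**2 = (135/4)**2 = 18225/16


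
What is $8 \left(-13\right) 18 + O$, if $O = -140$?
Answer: $-2012$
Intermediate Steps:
$8 \left(-13\right) 18 + O = 8 \left(-13\right) 18 - 140 = \left(-104\right) 18 - 140 = -1872 - 140 = -2012$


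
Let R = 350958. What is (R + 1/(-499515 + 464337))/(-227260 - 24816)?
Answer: -12346000523/8867529528 ≈ -1.3923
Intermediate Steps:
(R + 1/(-499515 + 464337))/(-227260 - 24816) = (350958 + 1/(-499515 + 464337))/(-227260 - 24816) = (350958 + 1/(-35178))/(-252076) = (350958 - 1/35178)*(-1/252076) = (12346000523/35178)*(-1/252076) = -12346000523/8867529528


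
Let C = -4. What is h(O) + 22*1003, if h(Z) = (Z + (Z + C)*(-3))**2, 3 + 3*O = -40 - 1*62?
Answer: 28790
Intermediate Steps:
O = -35 (O = -1 + (-40 - 1*62)/3 = -1 + (-40 - 62)/3 = -1 + (1/3)*(-102) = -1 - 34 = -35)
h(Z) = (12 - 2*Z)**2 (h(Z) = (Z + (Z - 4)*(-3))**2 = (Z + (-4 + Z)*(-3))**2 = (Z + (12 - 3*Z))**2 = (12 - 2*Z)**2)
h(O) + 22*1003 = 4*(-6 - 35)**2 + 22*1003 = 4*(-41)**2 + 22066 = 4*1681 + 22066 = 6724 + 22066 = 28790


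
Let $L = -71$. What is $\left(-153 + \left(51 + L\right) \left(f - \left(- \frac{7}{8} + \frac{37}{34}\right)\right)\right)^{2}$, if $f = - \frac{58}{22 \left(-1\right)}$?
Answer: $\frac{5677170409}{139876} \approx 40587.0$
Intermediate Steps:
$f = \frac{29}{11}$ ($f = - \frac{58}{-22} = \left(-58\right) \left(- \frac{1}{22}\right) = \frac{29}{11} \approx 2.6364$)
$\left(-153 + \left(51 + L\right) \left(f - \left(- \frac{7}{8} + \frac{37}{34}\right)\right)\right)^{2} = \left(-153 + \left(51 - 71\right) \left(\frac{29}{11} - \left(- \frac{7}{8} + \frac{37}{34}\right)\right)\right)^{2} = \left(-153 - 20 \left(\frac{29}{11} - \frac{29}{136}\right)\right)^{2} = \left(-153 - \frac{18125}{374}\right)^{2} = \left(- \frac{75347}{374}\right)^{2} = \frac{5677170409}{139876}$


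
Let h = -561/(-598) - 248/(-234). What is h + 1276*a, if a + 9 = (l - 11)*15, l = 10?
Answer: -164807615/5382 ≈ -30622.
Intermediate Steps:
h = 10753/5382 (h = -561*(-1/598) - 248*(-1/234) = 561/598 + 124/117 = 10753/5382 ≈ 1.9980)
a = -24 (a = -9 + (10 - 11)*15 = -9 - 1*15 = -9 - 15 = -24)
h + 1276*a = 10753/5382 + 1276*(-24) = 10753/5382 - 30624 = -164807615/5382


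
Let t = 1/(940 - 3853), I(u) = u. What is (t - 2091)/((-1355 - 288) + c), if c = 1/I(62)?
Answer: 377647208/296732745 ≈ 1.2727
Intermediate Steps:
t = -1/2913 (t = 1/(-2913) = -1/2913 ≈ -0.00034329)
c = 1/62 ≈ 0.016129
(t - 2091)/((-1355 - 288) + c) = (-1/2913 - 2091)/((-1355 - 288) + 1/62) = -6091084/(2913*(-1643 + 1/62)) = -6091084/(2913*(-101865/62)) = -6091084/2913*(-62/101865) = 377647208/296732745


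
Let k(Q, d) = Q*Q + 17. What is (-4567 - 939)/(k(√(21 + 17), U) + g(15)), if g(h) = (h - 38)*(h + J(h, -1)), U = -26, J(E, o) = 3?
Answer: 5506/359 ≈ 15.337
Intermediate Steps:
g(h) = (-38 + h)*(3 + h) (g(h) = (h - 38)*(h + 3) = (-38 + h)*(3 + h))
k(Q, d) = 17 + Q² (k(Q, d) = Q² + 17 = 17 + Q²)
(-4567 - 939)/(k(√(21 + 17), U) + g(15)) = (-4567 - 939)/((17 + (√(21 + 17))²) + (-114 + 15² - 35*15)) = -5506/((17 + (√38)²) + (-114 + 225 - 525)) = -5506/((17 + 38) - 414) = -5506/(55 - 414) = -5506/(-359) = -5506*(-1/359) = 5506/359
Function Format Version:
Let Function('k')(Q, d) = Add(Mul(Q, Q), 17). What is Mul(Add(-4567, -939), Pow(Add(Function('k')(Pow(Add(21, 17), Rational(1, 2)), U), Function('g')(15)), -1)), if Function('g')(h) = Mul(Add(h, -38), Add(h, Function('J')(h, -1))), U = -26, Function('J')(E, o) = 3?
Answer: Rational(5506, 359) ≈ 15.337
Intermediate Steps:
Function('g')(h) = Mul(Add(-38, h), Add(3, h)) (Function('g')(h) = Mul(Add(h, -38), Add(h, 3)) = Mul(Add(-38, h), Add(3, h)))
Function('k')(Q, d) = Add(17, Pow(Q, 2)) (Function('k')(Q, d) = Add(Pow(Q, 2), 17) = Add(17, Pow(Q, 2)))
Mul(Add(-4567, -939), Pow(Add(Function('k')(Pow(Add(21, 17), Rational(1, 2)), U), Function('g')(15)), -1)) = Mul(Add(-4567, -939), Pow(Add(Add(17, Pow(Pow(Add(21, 17), Rational(1, 2)), 2)), Add(-114, Pow(15, 2), Mul(-35, 15))), -1)) = Mul(-5506, Pow(Add(Add(17, Pow(Pow(38, Rational(1, 2)), 2)), Add(-114, 225, -525)), -1)) = Mul(-5506, Pow(Add(Add(17, 38), -414), -1)) = Mul(-5506, Pow(Add(55, -414), -1)) = Mul(-5506, Pow(-359, -1)) = Mul(-5506, Rational(-1, 359)) = Rational(5506, 359)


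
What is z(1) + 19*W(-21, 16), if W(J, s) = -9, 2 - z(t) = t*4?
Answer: -173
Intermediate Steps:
z(t) = 2 - 4*t (z(t) = 2 - t*4 = 2 - 4*t)
z(1) + 19*W(-21, 16) = (2 - 4*1) + 19*(-9) = (2 - 4) - 171 = -2 - 171 = -173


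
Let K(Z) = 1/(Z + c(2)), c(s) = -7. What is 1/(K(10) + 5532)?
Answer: 3/16597 ≈ 0.00018076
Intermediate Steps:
K(Z) = 1/(-7 + Z) (K(Z) = 1/(Z - 7) = 1/(-7 + Z))
1/(K(10) + 5532) = 1/(1/(-7 + 10) + 5532) = 1/(1/3 + 5532) = 1/(16597/3) = 3/16597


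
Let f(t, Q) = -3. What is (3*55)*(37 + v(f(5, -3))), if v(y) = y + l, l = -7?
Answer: 4455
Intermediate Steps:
v(y) = -7 + y (v(y) = y - 7 = -7 + y)
(3*55)*(37 + v(f(5, -3))) = (3*55)*(37 + (-7 - 3)) = 165*(37 - 10) = 165*27 = 4455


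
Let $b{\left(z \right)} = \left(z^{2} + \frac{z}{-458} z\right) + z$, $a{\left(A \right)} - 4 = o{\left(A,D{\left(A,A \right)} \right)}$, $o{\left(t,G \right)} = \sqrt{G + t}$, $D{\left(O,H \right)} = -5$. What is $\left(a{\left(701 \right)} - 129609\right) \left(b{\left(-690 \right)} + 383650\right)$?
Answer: $- \frac{25465657457450}{229} + \frac{392973380 \sqrt{174}}{229} \approx -1.1118 \cdot 10^{11}$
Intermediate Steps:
$a{\left(A \right)} = 4 + \sqrt{-5 + A}$
$b{\left(z \right)} = z + \frac{457 z^{2}}{458}$ ($b{\left(z \right)} = \left(z^{2} + z \left(- \frac{1}{458}\right) z\right) + z = \left(z^{2} + - \frac{z}{458} z\right) + z = \left(z^{2} - \frac{z^{2}}{458}\right) + z = \frac{457 z^{2}}{458} + z = z + \frac{457 z^{2}}{458}$)
$\left(a{\left(701 \right)} - 129609\right) \left(b{\left(-690 \right)} + 383650\right) = \left(\left(4 + \sqrt{-5 + 701}\right) - 129609\right) \left(\frac{1}{458} \left(-690\right) \left(458 + 457 \left(-690\right)\right) + 383650\right) = \left(\left(4 + \sqrt{696}\right) - 129609\right) \left(\frac{1}{458} \left(-690\right) \left(458 - 315330\right) + 383650\right) = \left(\left(4 + 2 \sqrt{174}\right) - 129609\right) \left(\frac{1}{458} \left(-690\right) \left(-314872\right) + 383650\right) = \left(-129605 + 2 \sqrt{174}\right) \left(\frac{108630840}{229} + 383650\right) = \left(-129605 + 2 \sqrt{174}\right) \frac{196486690}{229} = - \frac{25465657457450}{229} + \frac{392973380 \sqrt{174}}{229}$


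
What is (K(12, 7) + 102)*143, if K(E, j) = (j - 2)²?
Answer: 18161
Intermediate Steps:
K(E, j) = (-2 + j)²
(K(12, 7) + 102)*143 = ((-2 + 7)² + 102)*143 = (5² + 102)*143 = (25 + 102)*143 = 127*143 = 18161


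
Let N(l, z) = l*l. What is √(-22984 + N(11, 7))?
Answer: I*√22863 ≈ 151.21*I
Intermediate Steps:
N(l, z) = l²
√(-22984 + N(11, 7)) = √(-22984 + 11²) = √(-22984 + 121) = √(-22863) = I*√22863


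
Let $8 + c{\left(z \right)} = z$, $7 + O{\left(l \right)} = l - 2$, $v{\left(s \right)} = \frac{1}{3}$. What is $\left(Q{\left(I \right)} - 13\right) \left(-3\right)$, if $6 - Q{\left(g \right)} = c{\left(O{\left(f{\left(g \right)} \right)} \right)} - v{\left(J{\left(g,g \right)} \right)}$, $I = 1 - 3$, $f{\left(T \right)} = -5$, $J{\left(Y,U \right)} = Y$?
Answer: $-46$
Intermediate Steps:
$v{\left(s \right)} = \frac{1}{3}$
$O{\left(l \right)} = -9 + l$ ($O{\left(l \right)} = -7 + \left(l - 2\right) = -7 + \left(-2 + l\right) = -9 + l$)
$c{\left(z \right)} = -8 + z$
$I = -2$ ($I = 1 - 3 = -2$)
$Q{\left(g \right)} = \frac{85}{3}$ ($Q{\left(g \right)} = 6 - \left(\left(-8 - 14\right) - \frac{1}{3}\right) = 6 - \left(-22 - \frac{1}{3}\right) = 6 - - \frac{67}{3} = 6 + \frac{67}{3} = \frac{85}{3}$)
$\left(Q{\left(I \right)} - 13\right) \left(-3\right) = \left(\frac{85}{3} - 13\right) \left(-3\right) = \frac{46}{3} \left(-3\right) = -46$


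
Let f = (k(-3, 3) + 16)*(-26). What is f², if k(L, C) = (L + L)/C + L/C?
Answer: 114244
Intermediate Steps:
k(L, C) = 3*L/C (k(L, C) = (2*L)/C + L/C = 2*L/C + L/C = 3*L/C)
f = -338 (f = (3*(-3)/3 + 16)*(-26) = (3*(-3)*(⅓) + 16)*(-26) = (-3 + 16)*(-26) = 13*(-26) = -338)
f² = (-338)² = 114244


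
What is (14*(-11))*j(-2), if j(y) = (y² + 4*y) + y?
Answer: 924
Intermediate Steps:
j(y) = y² + 5*y
(14*(-11))*j(-2) = (14*(-11))*(-2*(5 - 2)) = -(-308)*3 = -154*(-6) = 924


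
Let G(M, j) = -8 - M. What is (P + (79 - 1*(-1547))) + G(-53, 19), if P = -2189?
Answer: -518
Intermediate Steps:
(P + (79 - 1*(-1547))) + G(-53, 19) = (-2189 + (79 - 1*(-1547))) + (-8 - 1*(-53)) = (-2189 + (79 + 1547)) + (-8 + 53) = (-2189 + 1626) + 45 = -563 + 45 = -518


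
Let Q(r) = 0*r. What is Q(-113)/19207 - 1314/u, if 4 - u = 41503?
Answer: 146/4611 ≈ 0.031663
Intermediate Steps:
u = -41499 (u = 4 - 1*41503 = 4 - 41503 = -41499)
Q(r) = 0
Q(-113)/19207 - 1314/u = 0/19207 - 1314/(-41499) = 0*(1/19207) - 1314*(-1/41499) = 0 + 146/4611 = 146/4611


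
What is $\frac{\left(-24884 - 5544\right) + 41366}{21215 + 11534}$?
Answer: $\frac{10938}{32749} \approx 0.33399$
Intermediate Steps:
$\frac{\left(-24884 - 5544\right) + 41366}{21215 + 11534} = \frac{-30428 + 41366}{32749} = 10938 \cdot \frac{1}{32749} = \frac{10938}{32749}$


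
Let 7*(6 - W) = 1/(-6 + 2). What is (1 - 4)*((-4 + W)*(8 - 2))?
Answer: -513/14 ≈ -36.643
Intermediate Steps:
W = 169/28 (W = 6 - 1/(7*(-6 + 2)) = 6 - ⅐/(-4) = 6 - ⅐*(-¼) = 6 + 1/28 = 169/28 ≈ 6.0357)
(1 - 4)*((-4 + W)*(8 - 2)) = (1 - 4)*((-4 + 169/28)*(8 - 2)) = -171*6/28 = -3*171/14 = -513/14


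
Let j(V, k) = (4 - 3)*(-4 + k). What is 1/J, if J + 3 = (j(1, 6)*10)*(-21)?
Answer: -1/423 ≈ -0.0023641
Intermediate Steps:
j(V, k) = -4 + k (j(V, k) = 1*(-4 + k) = -4 + k)
J = -423 (J = -3 + ((-4 + 6)*10)*(-21) = -3 + (2*10)*(-21) = -3 + 20*(-21) = -3 - 420 = -423)
1/J = 1/(-423) = -1/423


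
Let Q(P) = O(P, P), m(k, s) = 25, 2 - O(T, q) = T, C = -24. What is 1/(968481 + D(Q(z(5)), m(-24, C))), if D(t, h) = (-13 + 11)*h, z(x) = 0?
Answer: 1/968431 ≈ 1.0326e-6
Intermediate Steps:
O(T, q) = 2 - T
Q(P) = 2 - P
D(t, h) = -2*h
1/(968481 + D(Q(z(5)), m(-24, C))) = 1/(968481 - 2*25) = 1/(968481 - 50) = 1/968431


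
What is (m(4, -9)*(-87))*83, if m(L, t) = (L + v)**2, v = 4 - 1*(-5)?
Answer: -1220349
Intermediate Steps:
v = 9 (v = 4 + 5 = 9)
m(L, t) = (9 + L)**2 (m(L, t) = (L + 9)**2 = (9 + L)**2)
(m(4, -9)*(-87))*83 = ((9 + 4)**2*(-87))*83 = (13**2*(-87))*83 = (169*(-87))*83 = -14703*83 = -1220349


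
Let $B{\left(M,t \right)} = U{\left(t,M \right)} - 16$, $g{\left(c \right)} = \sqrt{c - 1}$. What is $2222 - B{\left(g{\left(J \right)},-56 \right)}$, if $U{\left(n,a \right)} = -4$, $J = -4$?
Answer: $2242$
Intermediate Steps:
$g{\left(c \right)} = \sqrt{-1 + c}$
$B{\left(M,t \right)} = -20$ ($B{\left(M,t \right)} = -4 - 16 = -20$)
$2222 - B{\left(g{\left(J \right)},-56 \right)} = 2222 - -20 = 2222 + 20 = 2242$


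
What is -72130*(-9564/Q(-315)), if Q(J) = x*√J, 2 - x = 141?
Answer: 45990088*I*√35/973 ≈ 2.7963e+5*I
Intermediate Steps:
x = -139 (x = 2 - 1*141 = 2 - 141 = -139)
Q(J) = -139*√J
-72130*(-9564/Q(-315)) = -72130*(-3188*I*√35/4865) = -(-45990088)*I*√35/973 = 45990088*I*√35/973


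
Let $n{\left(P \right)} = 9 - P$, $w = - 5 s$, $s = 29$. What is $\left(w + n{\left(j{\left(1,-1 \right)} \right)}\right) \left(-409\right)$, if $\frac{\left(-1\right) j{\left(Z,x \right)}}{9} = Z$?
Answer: $51943$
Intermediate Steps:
$j{\left(Z,x \right)} = - 9 Z$
$w = -145$ ($w = \left(-5\right) 29 = -145$)
$\left(w + n{\left(j{\left(1,-1 \right)} \right)}\right) \left(-409\right) = \left(-145 + \left(9 - \left(-9\right) 1\right)\right) \left(-409\right) = \left(-145 + \left(9 - -9\right)\right) \left(-409\right) = \left(-145 + \left(9 + 9\right)\right) \left(-409\right) = \left(-145 + 18\right) \left(-409\right) = \left(-127\right) \left(-409\right) = 51943$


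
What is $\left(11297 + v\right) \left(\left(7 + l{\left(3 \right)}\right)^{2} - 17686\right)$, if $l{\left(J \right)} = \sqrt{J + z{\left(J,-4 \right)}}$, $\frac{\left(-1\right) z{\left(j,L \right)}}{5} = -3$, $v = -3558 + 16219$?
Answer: $-422116002 + 1006236 \sqrt{2} \approx -4.2069 \cdot 10^{8}$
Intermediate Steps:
$v = 12661$
$z{\left(j,L \right)} = 15$ ($z{\left(j,L \right)} = \left(-5\right) \left(-3\right) = 15$)
$l{\left(J \right)} = \sqrt{15 + J}$ ($l{\left(J \right)} = \sqrt{J + 15} = \sqrt{15 + J}$)
$\left(11297 + v\right) \left(\left(7 + l{\left(3 \right)}\right)^{2} - 17686\right) = \left(11297 + 12661\right) \left(\left(7 + \sqrt{15 + 3}\right)^{2} - 17686\right) = 23958 \left(\left(7 + \sqrt{18}\right)^{2} - 17686\right) = 23958 \left(\left(7 + 3 \sqrt{2}\right)^{2} - 17686\right) = 23958 \left(-17686 + \left(7 + 3 \sqrt{2}\right)^{2}\right) = -423721188 + 23958 \left(7 + 3 \sqrt{2}\right)^{2}$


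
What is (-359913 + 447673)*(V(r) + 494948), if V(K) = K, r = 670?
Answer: 43495435680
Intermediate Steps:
(-359913 + 447673)*(V(r) + 494948) = (-359913 + 447673)*(670 + 494948) = 87760*495618 = 43495435680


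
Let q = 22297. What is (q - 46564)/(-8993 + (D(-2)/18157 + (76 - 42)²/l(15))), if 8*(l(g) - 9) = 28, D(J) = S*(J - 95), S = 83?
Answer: 11015397975/4040369816 ≈ 2.7263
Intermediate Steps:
D(J) = -7885 + 83*J (D(J) = 83*(J - 95) = 83*(-95 + J) = -7885 + 83*J)
l(g) = 25/2 (l(g) = 9 + (⅛)*28 = 9 + 7/2 = 25/2)
(q - 46564)/(-8993 + (D(-2)/18157 + (76 - 42)²/l(15))) = (22297 - 46564)/(-8993 + ((-7885 + 83*(-2))/18157 + (76 - 42)²/(25/2))) = -24267/(-8993 + ((-7885 - 166)*(1/18157) + 34²*(2/25))) = -24267/(-8993 + (-8051*1/18157 + 1156*(2/25))) = -24267/(-8993 + (-8051/18157 + 2312/25)) = -24267/(-8993 + 41777709/453925) = -24267/(-4040369816/453925) = -24267*(-453925/4040369816) = 11015397975/4040369816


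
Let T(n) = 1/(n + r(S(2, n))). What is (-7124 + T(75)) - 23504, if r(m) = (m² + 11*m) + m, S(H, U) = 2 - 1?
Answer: -2695263/88 ≈ -30628.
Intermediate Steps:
S(H, U) = 1
r(m) = m² + 12*m
T(n) = 1/(13 + n) (T(n) = 1/(n + 1*(12 + 1)) = 1/(n + 1*13) = 1/(n + 13) = 1/(13 + n))
(-7124 + T(75)) - 23504 = (-7124 + 1/(13 + 75)) - 23504 = (-7124 + 1/88) - 23504 = -626911/88 - 23504 = -2695263/88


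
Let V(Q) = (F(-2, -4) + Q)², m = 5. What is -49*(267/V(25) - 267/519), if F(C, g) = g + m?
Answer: 684677/116948 ≈ 5.8545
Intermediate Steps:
F(C, g) = 5 + g (F(C, g) = g + 5 = 5 + g)
V(Q) = (1 + Q)² (V(Q) = ((5 - 4) + Q)² = (1 + Q)²)
-49*(267/V(25) - 267/519) = -49*(267/((1 + 25)²) - 267/519) = -49*(267/(26²) - 267*1/519) = -49*(267/676 - 89/173) = -49*(-13973/116948) = 684677/116948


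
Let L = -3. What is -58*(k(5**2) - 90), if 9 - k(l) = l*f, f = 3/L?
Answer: 3248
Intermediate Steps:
f = -1 (f = 3/(-3) = 3*(-1/3) = -1)
k(l) = 9 + l (k(l) = 9 - l*(-1) = 9 - (-1)*l = 9 + l)
-58*(k(5**2) - 90) = -58*((9 + 5**2) - 90) = -58*((9 + 25) - 90) = -58*(34 - 90) = -58*(-56) = 3248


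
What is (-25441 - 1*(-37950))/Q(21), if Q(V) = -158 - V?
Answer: -12509/179 ≈ -69.883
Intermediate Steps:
(-25441 - 1*(-37950))/Q(21) = (-25441 - 1*(-37950))/(-158 - 1*21) = (-25441 + 37950)/(-158 - 21) = 12509/(-179) = 12509*(-1/179) = -12509/179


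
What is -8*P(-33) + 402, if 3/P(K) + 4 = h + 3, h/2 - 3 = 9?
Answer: 9222/23 ≈ 400.96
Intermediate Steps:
h = 24 (h = 6 + 2*9 = 6 + 18 = 24)
P(K) = 3/23 (P(K) = 3/(-4 + (24 + 3)) = 3/(-4 + 27) = 3/23)
-8*P(-33) + 402 = -8*3/23 + 402 = -24/23 + 402 = 9222/23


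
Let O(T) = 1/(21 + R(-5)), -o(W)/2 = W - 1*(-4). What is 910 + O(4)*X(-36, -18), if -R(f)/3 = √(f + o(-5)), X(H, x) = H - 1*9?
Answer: 47215/52 - 15*I*√3/52 ≈ 907.98 - 0.49963*I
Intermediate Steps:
o(W) = -8 - 2*W (o(W) = -2*(W - 1*(-4)) = -2*(W + 4) = -2*(4 + W) = -8 - 2*W)
X(H, x) = -9 + H (X(H, x) = H - 9 = -9 + H)
R(f) = -3*√(2 + f) (R(f) = -3*√(f + (-8 - 2*(-5))) = -3*√(f + (-8 + 10)) = -3*√(f + 2) = -3*√(2 + f))
O(T) = 1/(21 - 3*I*√3) (O(T) = 1/(21 - 3*√(2 - 5)) = 1/(21 - 3*I*√3))
910 + O(4)*X(-36, -18) = 910 + (7/156 + I*√3/156)*(-9 - 36) = 910 + (7/156 + I*√3/156)*(-45) = 910 + (-105/52 - 15*I*√3/52) = 47215/52 - 15*I*√3/52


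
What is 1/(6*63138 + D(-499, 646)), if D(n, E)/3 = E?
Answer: 1/380766 ≈ 2.6263e-6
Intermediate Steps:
D(n, E) = 3*E
1/(6*63138 + D(-499, 646)) = 1/(6*63138 + 3*646) = 1/(378828 + 1938) = 1/380766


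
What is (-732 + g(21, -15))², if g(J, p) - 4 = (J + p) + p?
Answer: 543169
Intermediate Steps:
g(J, p) = 4 + J + 2*p (g(J, p) = 4 + ((J + p) + p) = 4 + (J + 2*p) = 4 + J + 2*p)
(-732 + g(21, -15))² = (-732 + (4 + 21 + 2*(-15)))² = (-732 + (4 + 21 - 30))² = (-732 - 5)² = (-737)² = 543169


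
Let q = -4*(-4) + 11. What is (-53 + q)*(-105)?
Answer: 2730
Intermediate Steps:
q = 27 (q = 16 + 11 = 27)
(-53 + q)*(-105) = (-53 + 27)*(-105) = -26*(-105) = 2730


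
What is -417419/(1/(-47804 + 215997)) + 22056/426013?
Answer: -29909075037720215/426013 ≈ -7.0207e+10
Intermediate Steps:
-417419/(1/(-47804 + 215997)) + 22056/426013 = -417419/(1/168193) + 22056*(1/426013) = -417419/1/168193 + 22056/426013 = -417419*168193 + 22056/426013 = -70206953867 + 22056/426013 = -29909075037720215/426013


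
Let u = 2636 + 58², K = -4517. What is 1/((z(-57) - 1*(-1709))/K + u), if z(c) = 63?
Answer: 4517/27100228 ≈ 0.00016668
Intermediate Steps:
u = 6000 (u = 2636 + 3364 = 6000)
1/((z(-57) - 1*(-1709))/K + u) = 1/((63 - 1*(-1709))/(-4517) + 6000) = 1/((63 + 1709)*(-1/4517) + 6000) = 1/(1772*(-1/4517) + 6000) = 1/(-1772/4517 + 6000) = 1/(27100228/4517) = 4517/27100228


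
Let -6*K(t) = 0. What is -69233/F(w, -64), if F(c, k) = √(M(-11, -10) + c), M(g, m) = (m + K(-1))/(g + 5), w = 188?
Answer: -69233*√1707/569 ≈ -5027.1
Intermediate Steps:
K(t) = 0 (K(t) = -⅙*0 = 0)
M(g, m) = m/(5 + g) (M(g, m) = (m + 0)/(g + 5) = m/(5 + g))
F(c, k) = √(5/3 + c) (F(c, k) = √(-10/(5 - 11) + c) = √(-10/(-6) + c) = √(-10*(-⅙) + c) = √(5/3 + c))
-69233/F(w, -64) = -69233*3/√(15 + 9*188) = -69233*3/√(15 + 1692) = -69233*√1707/569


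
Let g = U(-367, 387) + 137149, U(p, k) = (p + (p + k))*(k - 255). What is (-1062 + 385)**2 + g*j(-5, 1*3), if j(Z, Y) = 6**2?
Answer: 3746749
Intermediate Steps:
U(p, k) = (-255 + k)*(k + 2*p) (U(p, k) = (p + (k + p))*(-255 + k) = (k + 2*p)*(-255 + k) = (-255 + k)*(k + 2*p))
j(Z, Y) = 36
g = 91345 (g = (387**2 - 510*(-367) - 255*387 + 2*387*(-367)) + 137149 = (149769 + 187170 - 98685 - 284058) + 137149 = -45804 + 137149 = 91345)
(-1062 + 385)**2 + g*j(-5, 1*3) = (-1062 + 385)**2 + 91345*36 = (-677)**2 + 3288420 = 458329 + 3288420 = 3746749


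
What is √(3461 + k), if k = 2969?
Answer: √6430 ≈ 80.187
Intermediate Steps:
√(3461 + k) = √(3461 + 2969) = √6430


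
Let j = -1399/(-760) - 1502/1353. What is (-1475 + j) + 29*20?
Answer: -919559273/1028280 ≈ -894.27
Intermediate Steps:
j = 751327/1028280 (j = -1399*(-1/760) - 1502*1/1353 = 1399/760 - 1502/1353 = 751327/1028280 ≈ 0.73066)
(-1475 + j) + 29*20 = (-1475 + 751327/1028280) + 29*20 = -1515961673/1028280 + 580 = -919559273/1028280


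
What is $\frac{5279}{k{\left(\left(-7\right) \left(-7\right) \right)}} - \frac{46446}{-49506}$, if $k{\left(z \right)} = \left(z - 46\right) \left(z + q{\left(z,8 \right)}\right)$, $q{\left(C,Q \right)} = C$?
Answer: $\frac{45832883}{2425794} \approx 18.894$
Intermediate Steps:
$k{\left(z \right)} = 2 z \left(-46 + z\right)$ ($k{\left(z \right)} = \left(z - 46\right) \left(z + z\right) = \left(-46 + z\right) 2 z = 2 z \left(-46 + z\right)$)
$\frac{5279}{k{\left(\left(-7\right) \left(-7\right) \right)}} - \frac{46446}{-49506} = \frac{5279}{2 \left(\left(-7\right) \left(-7\right)\right) \left(-46 - -49\right)} - \frac{46446}{-49506} = \frac{5279}{2 \cdot 49 \left(-46 + 49\right)} - - \frac{7741}{8251} = \frac{5279}{2 \cdot 49 \cdot 3} + \frac{7741}{8251} = \frac{5279}{294} + \frac{7741}{8251} = \frac{45832883}{2425794}$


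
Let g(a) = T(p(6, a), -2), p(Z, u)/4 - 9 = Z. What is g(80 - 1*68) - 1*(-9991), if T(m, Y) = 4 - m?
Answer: 9935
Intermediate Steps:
p(Z, u) = 36 + 4*Z
g(a) = -56 (g(a) = 4 - (36 + 4*6) = 4 - (36 + 24) = 4 - 1*60 = 4 - 60 = -56)
g(80 - 1*68) - 1*(-9991) = -56 - 1*(-9991) = -56 + 9991 = 9935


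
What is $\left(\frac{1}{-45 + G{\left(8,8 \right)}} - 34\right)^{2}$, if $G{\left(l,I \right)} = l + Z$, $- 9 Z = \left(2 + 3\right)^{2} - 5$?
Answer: $\frac{144264121}{124609} \approx 1157.7$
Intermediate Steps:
$Z = - \frac{20}{9}$ ($Z = - \frac{\left(2 + 3\right)^{2} - 5}{9} = - \frac{5^{2} - 5}{9} = - \frac{25 - 5}{9} = \left(- \frac{1}{9}\right) 20 = - \frac{20}{9} \approx -2.2222$)
$G{\left(l,I \right)} = - \frac{20}{9} + l$ ($G{\left(l,I \right)} = l - \frac{20}{9} = - \frac{20}{9} + l$)
$\left(\frac{1}{-45 + G{\left(8,8 \right)}} - 34\right)^{2} = \left(\frac{1}{-45 + \left(- \frac{20}{9} + 8\right)} - 34\right)^{2} = \left(\frac{1}{-45 + \frac{52}{9}} - 34\right)^{2} = \left(\frac{1}{- \frac{353}{9}} - 34\right)^{2} = \left(- \frac{9}{353} - 34\right)^{2} = \left(- \frac{12011}{353}\right)^{2} = \frac{144264121}{124609}$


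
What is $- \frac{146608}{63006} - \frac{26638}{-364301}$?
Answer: $- \frac{25865543590}{11476574403} \approx -2.2538$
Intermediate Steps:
$- \frac{146608}{63006} - \frac{26638}{-364301} = \left(-146608\right) \frac{1}{63006} - - \frac{26638}{364301} = - \frac{73304}{31503} + \frac{26638}{364301} = - \frac{25865543590}{11476574403}$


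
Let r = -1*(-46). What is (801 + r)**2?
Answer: 717409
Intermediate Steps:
r = 46
(801 + r)**2 = (801 + 46)**2 = 847**2 = 717409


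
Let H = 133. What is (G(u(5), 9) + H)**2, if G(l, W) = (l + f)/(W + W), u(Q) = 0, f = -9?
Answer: 70225/4 ≈ 17556.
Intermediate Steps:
G(l, W) = (-9 + l)/(2*W) (G(l, W) = (l - 9)/(W + W) = (-9 + l)/((2*W)) = (-9 + l)*(1/(2*W)) = (-9 + l)/(2*W))
(G(u(5), 9) + H)**2 = ((1/2)*(-9 + 0)/9 + 133)**2 = ((1/2)*(1/9)*(-9) + 133)**2 = (-1/2 + 133)**2 = (265/2)**2 = 70225/4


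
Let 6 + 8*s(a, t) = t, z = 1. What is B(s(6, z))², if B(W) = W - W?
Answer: 0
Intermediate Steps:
s(a, t) = -¾ + t/8
B(W) = 0
B(s(6, z))² = 0² = 0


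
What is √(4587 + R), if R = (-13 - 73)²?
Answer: √11983 ≈ 109.47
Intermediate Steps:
R = 7396 (R = (-86)² = 7396)
√(4587 + R) = √(4587 + 7396) = √11983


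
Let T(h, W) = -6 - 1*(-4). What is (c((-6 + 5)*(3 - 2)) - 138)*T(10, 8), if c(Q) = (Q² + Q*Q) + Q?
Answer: 274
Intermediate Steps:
T(h, W) = -2 (T(h, W) = -6 + 4 = -2)
c(Q) = Q + 2*Q² (c(Q) = (Q² + Q²) + Q = 2*Q² + Q = Q + 2*Q²)
(c((-6 + 5)*(3 - 2)) - 138)*T(10, 8) = (((-6 + 5)*(3 - 2))*(1 + 2*((-6 + 5)*(3 - 2))) - 138)*(-2) = ((-1*1)*(1 + 2*(-1*1)) - 138)*(-2) = (-(1 + 2*(-1)) - 138)*(-2) = (-(1 - 2) - 138)*(-2) = (-1*(-1) - 138)*(-2) = (1 - 138)*(-2) = -137*(-2) = 274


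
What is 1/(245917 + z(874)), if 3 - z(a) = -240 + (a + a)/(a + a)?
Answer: 1/246159 ≈ 4.0624e-6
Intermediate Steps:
z(a) = 242 (z(a) = 3 - (-240 + (a + a)/(a + a)) = 3 - (-240 + (2*a)/((2*a))) = 3 - (-240 + (2*a)*(1/(2*a))) = 3 - (-240 + 1) = 3 - 1*(-239) = 3 + 239 = 242)
1/(245917 + z(874)) = 1/(245917 + 242) = 1/246159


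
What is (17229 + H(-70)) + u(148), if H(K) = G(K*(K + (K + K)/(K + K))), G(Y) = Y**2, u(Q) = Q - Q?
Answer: 23346129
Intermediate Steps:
u(Q) = 0
H(K) = K**2*(1 + K)**2 (H(K) = (K*(K + (K + K)/(K + K)))**2 = (K*(K + (2*K)/((2*K))))**2 = (K*(K + (2*K)*(1/(2*K))))**2 = (K*(K + 1))**2 = (K*(1 + K))**2 = K**2*(1 + K)**2)
(17229 + H(-70)) + u(148) = (17229 + (-70)**2*(1 - 70)**2) + 0 = (17229 + 4900*(-69)**2) + 0 = (17229 + 4900*4761) + 0 = (17229 + 23328900) + 0 = 23346129 + 0 = 23346129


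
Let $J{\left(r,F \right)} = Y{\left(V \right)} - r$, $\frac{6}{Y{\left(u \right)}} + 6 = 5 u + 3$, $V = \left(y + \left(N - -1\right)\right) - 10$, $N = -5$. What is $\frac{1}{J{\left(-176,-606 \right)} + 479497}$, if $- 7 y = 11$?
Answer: $\frac{283}{135747438} \approx 2.0848 \cdot 10^{-6}$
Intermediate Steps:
$y = - \frac{11}{7}$ ($y = \left(- \frac{1}{7}\right) 11 = - \frac{11}{7} \approx -1.5714$)
$V = - \frac{109}{7}$ ($V = \left(- \frac{11}{7} - 4\right) - 10 = - \frac{39}{7} - 10 = - \frac{109}{7} \approx -15.571$)
$Y{\left(u \right)} = \frac{6}{-3 + 5 u}$ ($Y{\left(u \right)} = \frac{6}{-6 + \left(5 u + 3\right)} = \frac{6}{-6 + \left(3 + 5 u\right)} = \frac{6}{-3 + 5 u}$)
$J{\left(r,F \right)} = - \frac{21}{283} - r$ ($J{\left(r,F \right)} = \frac{6}{-3 + 5 \left(- \frac{109}{7}\right)} - r = \frac{6}{-3 - \frac{545}{7}} - r = \frac{6}{- \frac{566}{7}} - r = 6 \left(- \frac{7}{566}\right) - r = - \frac{21}{283} - r$)
$\frac{1}{J{\left(-176,-606 \right)} + 479497} = \frac{1}{\left(- \frac{21}{283} - -176\right) + 479497} = \frac{1}{\left(- \frac{21}{283} + 176\right) + 479497} = \frac{1}{\frac{49787}{283} + 479497} = \frac{1}{\frac{135747438}{283}} = \frac{283}{135747438}$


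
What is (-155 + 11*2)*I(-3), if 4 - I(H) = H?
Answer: -931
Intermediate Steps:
I(H) = 4 - H
(-155 + 11*2)*I(-3) = (-155 + 11*2)*(4 - 1*(-3)) = (-155 + 22)*(4 + 3) = -133*7 = -931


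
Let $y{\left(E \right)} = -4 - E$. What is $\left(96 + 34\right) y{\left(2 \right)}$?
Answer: $-780$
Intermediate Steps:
$\left(96 + 34\right) y{\left(2 \right)} = \left(96 + 34\right) \left(-4 - 2\right) = 130 \left(-4 - 2\right) = 130 \left(-6\right) = -780$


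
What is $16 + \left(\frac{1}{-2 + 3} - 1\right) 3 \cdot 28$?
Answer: $16$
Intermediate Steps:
$16 + \left(\frac{1}{-2 + 3} - 1\right) 3 \cdot 28 = 16 + \left(1^{-1} - 1\right) 3 \cdot 28 = 16 + \left(1 - 1\right) 3 \cdot 28 = 16 + 0 \cdot 3 \cdot 28 = 16 + 0 \cdot 28 = 16 + 0 = 16$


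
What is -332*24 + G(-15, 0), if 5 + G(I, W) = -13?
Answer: -7986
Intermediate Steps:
G(I, W) = -18 (G(I, W) = -5 - 13 = -18)
-332*24 + G(-15, 0) = -332*24 - 18 = -7968 - 18 = -7986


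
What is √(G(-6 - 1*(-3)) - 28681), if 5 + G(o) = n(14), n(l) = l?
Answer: 64*I*√7 ≈ 169.33*I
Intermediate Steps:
G(o) = 9 (G(o) = -5 + 14 = 9)
√(G(-6 - 1*(-3)) - 28681) = √(9 - 28681) = √(-28672) = 64*I*√7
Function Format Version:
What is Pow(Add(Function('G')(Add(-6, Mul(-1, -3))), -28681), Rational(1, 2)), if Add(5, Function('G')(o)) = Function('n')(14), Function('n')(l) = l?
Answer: Mul(64, I, Pow(7, Rational(1, 2))) ≈ Mul(169.33, I)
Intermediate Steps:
Function('G')(o) = 9 (Function('G')(o) = Add(-5, 14) = 9)
Pow(Add(Function('G')(Add(-6, Mul(-1, -3))), -28681), Rational(1, 2)) = Pow(Add(9, -28681), Rational(1, 2)) = Pow(-28672, Rational(1, 2)) = Mul(64, I, Pow(7, Rational(1, 2)))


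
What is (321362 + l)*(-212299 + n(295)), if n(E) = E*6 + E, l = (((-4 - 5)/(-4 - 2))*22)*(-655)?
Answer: -63017010798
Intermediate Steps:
l = -21615 (l = (-9/(-6)*22)*(-655) = (-9*(-⅙)*22)*(-655) = ((3/2)*22)*(-655) = 33*(-655) = -21615)
n(E) = 7*E (n(E) = 6*E + E = 7*E)
(321362 + l)*(-212299 + n(295)) = (321362 - 21615)*(-212299 + 7*295) = 299747*(-212299 + 2065) = 299747*(-210234) = -63017010798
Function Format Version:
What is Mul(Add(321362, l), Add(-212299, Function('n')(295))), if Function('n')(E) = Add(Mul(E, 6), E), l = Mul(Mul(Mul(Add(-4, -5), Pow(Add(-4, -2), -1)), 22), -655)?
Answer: -63017010798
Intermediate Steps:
l = -21615 (l = Mul(Mul(Mul(-9, Pow(-6, -1)), 22), -655) = Mul(Mul(Mul(-9, Rational(-1, 6)), 22), -655) = Mul(Mul(Rational(3, 2), 22), -655) = Mul(33, -655) = -21615)
Function('n')(E) = Mul(7, E) (Function('n')(E) = Add(Mul(6, E), E) = Mul(7, E))
Mul(Add(321362, l), Add(-212299, Function('n')(295))) = Mul(Add(321362, -21615), Add(-212299, Mul(7, 295))) = Mul(299747, Add(-212299, 2065)) = Mul(299747, -210234) = -63017010798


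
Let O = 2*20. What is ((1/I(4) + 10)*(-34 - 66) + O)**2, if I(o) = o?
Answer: 970225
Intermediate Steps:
O = 40
((1/I(4) + 10)*(-34 - 66) + O)**2 = ((1/4 + 10)*(-34 - 66) + 40)**2 = ((1/4 + 10)*(-100) + 40)**2 = ((41/4)*(-100) + 40)**2 = (-1025 + 40)**2 = (-985)**2 = 970225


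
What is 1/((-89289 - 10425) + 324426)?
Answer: 1/224712 ≈ 4.4501e-6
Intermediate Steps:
1/((-89289 - 10425) + 324426) = 1/(-99714 + 324426) = 1/224712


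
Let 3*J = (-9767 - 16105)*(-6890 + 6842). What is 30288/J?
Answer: 631/8624 ≈ 0.073168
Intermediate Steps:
J = 413952 (J = ((-9767 - 16105)*(-6890 + 6842))/3 = (-25872*(-48))/3 = (1/3)*1241856 = 413952)
30288/J = 30288/413952 = 30288*(1/413952) = 631/8624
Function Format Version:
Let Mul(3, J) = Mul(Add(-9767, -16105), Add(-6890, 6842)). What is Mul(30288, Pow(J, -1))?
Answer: Rational(631, 8624) ≈ 0.073168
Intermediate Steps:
J = 413952 (J = Mul(Rational(1, 3), Mul(Add(-9767, -16105), Add(-6890, 6842))) = Mul(Rational(1, 3), Mul(-25872, -48)) = Mul(Rational(1, 3), 1241856) = 413952)
Mul(30288, Pow(J, -1)) = Mul(30288, Pow(413952, -1)) = Mul(30288, Rational(1, 413952)) = Rational(631, 8624)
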